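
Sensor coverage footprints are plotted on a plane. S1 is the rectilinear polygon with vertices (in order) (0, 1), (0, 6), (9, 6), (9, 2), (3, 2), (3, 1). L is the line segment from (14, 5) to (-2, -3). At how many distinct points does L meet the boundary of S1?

2

The segment meets the boundary at (8,2), (9,2.5).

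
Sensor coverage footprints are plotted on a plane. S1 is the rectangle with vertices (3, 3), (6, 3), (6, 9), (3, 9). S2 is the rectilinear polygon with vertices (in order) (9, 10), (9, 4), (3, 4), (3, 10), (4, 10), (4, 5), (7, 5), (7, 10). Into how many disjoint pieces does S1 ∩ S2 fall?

S1 ∩ S2 is a single connected region.

1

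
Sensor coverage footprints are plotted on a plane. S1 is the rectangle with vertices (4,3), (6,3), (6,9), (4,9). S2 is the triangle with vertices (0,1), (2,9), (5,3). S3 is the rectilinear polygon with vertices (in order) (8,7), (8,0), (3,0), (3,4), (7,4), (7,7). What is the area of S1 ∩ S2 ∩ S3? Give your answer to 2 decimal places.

The intersection is the polygon with vertices (4,4), (4.5,4), (5,3), (4,3).
By the shoelace formula its area is 0.75.

0.75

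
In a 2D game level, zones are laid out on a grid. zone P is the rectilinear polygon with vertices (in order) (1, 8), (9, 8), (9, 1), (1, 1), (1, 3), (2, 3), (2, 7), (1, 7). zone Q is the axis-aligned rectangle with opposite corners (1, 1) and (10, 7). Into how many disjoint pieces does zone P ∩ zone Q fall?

1

zone P ∩ zone Q is a single connected region.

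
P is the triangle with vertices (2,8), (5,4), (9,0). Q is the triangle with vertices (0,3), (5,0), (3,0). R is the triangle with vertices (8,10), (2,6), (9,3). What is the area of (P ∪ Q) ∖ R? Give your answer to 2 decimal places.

|P ∪ Q| = 5.
|(P ∪ Q) ∩ R| = 0.4842.
|(P ∪ Q) ∖ R| = 5 − 0.4842 = 4.52.

4.52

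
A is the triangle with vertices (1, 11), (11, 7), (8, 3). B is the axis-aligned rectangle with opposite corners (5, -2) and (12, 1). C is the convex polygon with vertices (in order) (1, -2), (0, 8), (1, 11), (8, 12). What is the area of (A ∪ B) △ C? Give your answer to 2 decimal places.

|A ∪ B| = 47.
|(A ∪ B) ∩ C| = 8.322.
|(A ∪ B) △ C| = 47 + 52 − 16.6439 = 82.36.

82.36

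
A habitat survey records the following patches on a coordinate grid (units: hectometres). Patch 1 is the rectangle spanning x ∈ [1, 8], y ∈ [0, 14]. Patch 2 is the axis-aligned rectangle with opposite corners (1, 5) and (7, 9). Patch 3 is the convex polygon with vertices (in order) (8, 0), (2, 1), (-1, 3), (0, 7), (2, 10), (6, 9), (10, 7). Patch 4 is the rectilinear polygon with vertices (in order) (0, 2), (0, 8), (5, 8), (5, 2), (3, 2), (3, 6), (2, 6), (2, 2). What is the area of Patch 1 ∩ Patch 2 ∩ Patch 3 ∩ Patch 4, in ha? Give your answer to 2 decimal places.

11.00

The intersection is the polygon with vertices (3,5), (3,6), (2,6), (2,5), (1,5), (1,8), (5,8), (5,5).
By the shoelace formula its area is 11.00.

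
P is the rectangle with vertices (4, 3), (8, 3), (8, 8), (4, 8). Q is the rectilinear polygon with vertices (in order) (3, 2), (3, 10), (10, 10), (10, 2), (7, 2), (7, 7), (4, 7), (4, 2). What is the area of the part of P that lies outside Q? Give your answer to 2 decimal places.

|P| = 20, |P∩Q| = 8.
|P ∖ Q| = |P| − |P∩Q| = 20 − 8 = 12.00.

12.00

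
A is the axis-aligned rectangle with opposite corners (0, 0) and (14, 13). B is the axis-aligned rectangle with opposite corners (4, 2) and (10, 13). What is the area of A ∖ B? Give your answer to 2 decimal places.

116.00

|A∩B|: x∈[4,10], y∈[2,13] → 6·11 = 66.
|A| = 182.
|A ∖ B| = |A| − |A∩B| = 182 − 66 = 116.00.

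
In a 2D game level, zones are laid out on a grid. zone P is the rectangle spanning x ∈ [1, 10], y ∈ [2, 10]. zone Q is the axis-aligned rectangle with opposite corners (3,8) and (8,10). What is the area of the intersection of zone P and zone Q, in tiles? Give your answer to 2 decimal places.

10.00

|zone P∩zone Q|: x∈[3,8], y∈[8,10] → 5·2 = 10.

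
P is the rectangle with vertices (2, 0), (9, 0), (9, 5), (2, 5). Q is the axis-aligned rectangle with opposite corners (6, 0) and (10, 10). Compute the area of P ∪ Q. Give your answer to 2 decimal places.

60.00

By inclusion–exclusion:
Individual areas: |P| = 35, |Q| = 40.
|P∩Q|: x∈[6,9], y∈[0,5] → 3·5 = 15.
|P ∪ Q| = 75 − 15 = 60.00.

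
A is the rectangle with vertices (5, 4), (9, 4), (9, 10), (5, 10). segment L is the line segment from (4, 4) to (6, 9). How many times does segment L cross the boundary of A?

The segment meets the boundary at (5,6.5).

1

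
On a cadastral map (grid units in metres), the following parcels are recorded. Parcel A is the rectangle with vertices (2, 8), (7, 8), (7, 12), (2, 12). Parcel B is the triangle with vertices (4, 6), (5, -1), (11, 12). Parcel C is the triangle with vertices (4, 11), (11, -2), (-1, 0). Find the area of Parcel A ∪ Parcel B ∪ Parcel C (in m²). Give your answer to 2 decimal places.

98.09

By inclusion–exclusion:
Individual areas: |Parcel A| = 20, |Parcel B| = 27.5, |Parcel C| = 71.
|Parcel A∩Parcel B| = 0.1905.
|Parcel A∩Parcel C| = 4.4685.
|Parcel B∩Parcel C| = 15.7498.
|Parcel A∩Parcel B∩Parcel C| = 0.
|Parcel A ∪ Parcel B ∪ Parcel C| = 118.5 − 20.4088 + 0 = 98.09.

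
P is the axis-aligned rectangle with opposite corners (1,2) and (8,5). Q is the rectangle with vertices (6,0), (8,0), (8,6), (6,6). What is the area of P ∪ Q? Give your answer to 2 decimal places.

By inclusion–exclusion:
Individual areas: |P| = 21, |Q| = 12.
|P∩Q|: x∈[6,8], y∈[2,5] → 2·3 = 6.
|P ∪ Q| = 33 − 6 = 27.00.

27.00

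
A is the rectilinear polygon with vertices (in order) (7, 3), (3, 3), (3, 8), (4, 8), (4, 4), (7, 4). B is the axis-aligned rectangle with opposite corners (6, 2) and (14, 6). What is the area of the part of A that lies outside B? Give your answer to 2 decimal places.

|A| = 8, |A∩B| = 1.
|A ∖ B| = |A| − |A∩B| = 8 − 1 = 7.00.

7.00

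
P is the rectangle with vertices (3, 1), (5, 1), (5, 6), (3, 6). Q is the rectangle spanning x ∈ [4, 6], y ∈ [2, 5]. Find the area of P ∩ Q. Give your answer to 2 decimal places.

3.00

|P∩Q|: x∈[4,5], y∈[2,5] → 1·3 = 3.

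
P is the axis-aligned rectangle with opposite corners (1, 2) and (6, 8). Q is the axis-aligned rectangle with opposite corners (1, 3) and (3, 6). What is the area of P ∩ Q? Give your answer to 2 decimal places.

|P∩Q|: x∈[1,3], y∈[3,6] → 2·3 = 6.

6.00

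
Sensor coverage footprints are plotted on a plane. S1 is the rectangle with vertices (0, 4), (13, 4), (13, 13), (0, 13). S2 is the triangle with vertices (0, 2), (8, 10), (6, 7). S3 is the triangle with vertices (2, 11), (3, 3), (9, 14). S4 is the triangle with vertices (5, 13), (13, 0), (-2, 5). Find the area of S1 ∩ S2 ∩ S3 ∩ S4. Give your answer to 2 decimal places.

1.37

The intersection is the polygon with vertices (4.5,5.75), (2.83,4.359), (2.778,4.778), (5.4,7.4).
By the shoelace formula its area is 1.37.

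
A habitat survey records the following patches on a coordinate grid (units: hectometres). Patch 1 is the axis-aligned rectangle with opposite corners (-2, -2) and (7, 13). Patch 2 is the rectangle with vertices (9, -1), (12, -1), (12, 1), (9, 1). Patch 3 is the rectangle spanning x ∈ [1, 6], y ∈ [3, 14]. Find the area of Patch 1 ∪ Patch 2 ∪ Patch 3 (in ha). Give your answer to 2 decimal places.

146.00

By inclusion–exclusion:
Individual areas: |Patch 1| = 135, |Patch 2| = 6, |Patch 3| = 55.
|Patch 1∩Patch 2| = 0 (no overlap).
|Patch 1∩Patch 3|: x∈[1,6], y∈[3,13] → 5·10 = 50.
|Patch 2∩Patch 3| = 0 (no overlap).
|Patch 1∩Patch 2∩Patch 3| = 0.
|Patch 1 ∪ Patch 2 ∪ Patch 3| = 196 − 50 + 0 = 146.00.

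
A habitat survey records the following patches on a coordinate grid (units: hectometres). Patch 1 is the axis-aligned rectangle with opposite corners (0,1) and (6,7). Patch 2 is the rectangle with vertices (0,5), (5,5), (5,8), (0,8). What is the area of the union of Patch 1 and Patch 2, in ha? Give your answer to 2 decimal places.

By inclusion–exclusion:
Individual areas: |Patch 1| = 36, |Patch 2| = 15.
|Patch 1∩Patch 2|: x∈[0,5], y∈[5,7] → 5·2 = 10.
|Patch 1 ∪ Patch 2| = 51 − 10 = 41.00.

41.00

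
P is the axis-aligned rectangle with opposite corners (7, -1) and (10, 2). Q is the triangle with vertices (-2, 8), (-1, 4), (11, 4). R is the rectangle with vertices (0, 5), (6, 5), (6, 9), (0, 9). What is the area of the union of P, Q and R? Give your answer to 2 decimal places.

48.23

By inclusion–exclusion:
Individual areas: |P| = 9, |Q| = 24, |R| = 24.
|P∩Q| = 0.
|P∩R| = 0 (no overlap).
|Q∩R| = 8.7692.
|P∩Q∩R| = 0.
|P ∪ Q ∪ R| = 57 − 8.7692 + 0 = 48.23.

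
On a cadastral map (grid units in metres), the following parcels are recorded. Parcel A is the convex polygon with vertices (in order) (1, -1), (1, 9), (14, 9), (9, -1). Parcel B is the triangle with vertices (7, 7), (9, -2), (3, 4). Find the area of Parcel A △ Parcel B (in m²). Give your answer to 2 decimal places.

|Parcel A| = 105, |Parcel B| = 21, |Parcel A∩Parcel B| = 20.6111.
|Parcel A △ Parcel B| = |Parcel A| + |Parcel B| − 2·|Parcel A∩Parcel B| = 105 + 21 − 41.2222 = 84.78.

84.78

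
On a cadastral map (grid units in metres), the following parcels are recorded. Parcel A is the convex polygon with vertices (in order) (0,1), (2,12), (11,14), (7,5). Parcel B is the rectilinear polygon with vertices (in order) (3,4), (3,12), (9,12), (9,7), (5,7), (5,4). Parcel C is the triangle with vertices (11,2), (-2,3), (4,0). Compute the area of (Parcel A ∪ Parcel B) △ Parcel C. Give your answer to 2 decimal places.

85.01

|Parcel A ∪ Parcel B| = 72.3889.
|(Parcel A ∪ Parcel B) ∩ Parcel C| = 1.9395.
|(Parcel A ∪ Parcel B) △ Parcel C| = 72.3889 + 16.5 − 3.879 = 85.01.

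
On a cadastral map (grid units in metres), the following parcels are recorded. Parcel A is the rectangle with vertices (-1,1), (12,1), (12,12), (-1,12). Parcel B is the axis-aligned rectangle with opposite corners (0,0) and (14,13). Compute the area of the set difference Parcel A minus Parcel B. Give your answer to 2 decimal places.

11.00

|Parcel A∩Parcel B|: x∈[0,12], y∈[1,12] → 12·11 = 132.
|Parcel A| = 143.
|Parcel A ∖ Parcel B| = |Parcel A| − |Parcel A∩Parcel B| = 143 − 132 = 11.00.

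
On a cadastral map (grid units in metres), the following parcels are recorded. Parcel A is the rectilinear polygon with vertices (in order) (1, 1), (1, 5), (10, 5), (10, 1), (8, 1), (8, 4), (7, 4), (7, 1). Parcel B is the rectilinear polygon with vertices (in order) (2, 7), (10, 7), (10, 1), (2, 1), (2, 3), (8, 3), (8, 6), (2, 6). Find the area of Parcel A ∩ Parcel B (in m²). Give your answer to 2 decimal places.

18.00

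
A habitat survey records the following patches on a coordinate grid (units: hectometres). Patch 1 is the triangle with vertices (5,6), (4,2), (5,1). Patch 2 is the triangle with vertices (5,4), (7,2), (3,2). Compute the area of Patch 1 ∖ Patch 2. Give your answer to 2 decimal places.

1.17

|Patch 1| = 2.5, |Patch 1∩Patch 2| = 1.3333.
|Patch 1 ∖ Patch 2| = |Patch 1| − |Patch 1∩Patch 2| = 2.5 − 1.3333 = 1.17.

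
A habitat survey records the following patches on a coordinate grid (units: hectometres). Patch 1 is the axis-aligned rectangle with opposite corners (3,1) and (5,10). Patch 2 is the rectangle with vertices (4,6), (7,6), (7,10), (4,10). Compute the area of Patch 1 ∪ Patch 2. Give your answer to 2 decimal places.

26.00

By inclusion–exclusion:
Individual areas: |Patch 1| = 18, |Patch 2| = 12.
|Patch 1∩Patch 2|: x∈[4,5], y∈[6,10] → 1·4 = 4.
|Patch 1 ∪ Patch 2| = 30 − 4 = 26.00.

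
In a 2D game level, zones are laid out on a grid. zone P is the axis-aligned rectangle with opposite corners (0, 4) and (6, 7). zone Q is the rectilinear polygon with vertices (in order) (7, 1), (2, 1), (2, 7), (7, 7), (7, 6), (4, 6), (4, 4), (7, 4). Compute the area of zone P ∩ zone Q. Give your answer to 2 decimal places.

8.00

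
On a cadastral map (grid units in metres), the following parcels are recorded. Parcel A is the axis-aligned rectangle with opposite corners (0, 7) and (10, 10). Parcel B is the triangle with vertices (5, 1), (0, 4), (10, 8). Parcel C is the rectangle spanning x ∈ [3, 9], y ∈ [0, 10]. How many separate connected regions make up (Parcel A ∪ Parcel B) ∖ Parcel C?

(Parcel A ∪ Parcel B) ∖ Parcel C splits into 3 disjoint pieces (area 3.0571, area 4.5, area 9).

3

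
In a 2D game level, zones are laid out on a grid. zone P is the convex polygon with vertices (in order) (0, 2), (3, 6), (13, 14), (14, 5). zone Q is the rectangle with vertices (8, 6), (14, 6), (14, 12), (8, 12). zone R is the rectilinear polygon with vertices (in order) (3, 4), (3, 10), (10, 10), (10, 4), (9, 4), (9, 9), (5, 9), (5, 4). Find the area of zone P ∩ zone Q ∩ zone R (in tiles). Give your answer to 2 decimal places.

5.00

The intersection is the polygon with vertices (9,6), (9,9), (8,9), (8,10), (10,10), (10,6).
By the shoelace formula its area is 5.00.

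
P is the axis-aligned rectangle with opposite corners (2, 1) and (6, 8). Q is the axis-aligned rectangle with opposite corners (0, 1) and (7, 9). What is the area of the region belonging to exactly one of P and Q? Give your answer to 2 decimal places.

|P∩Q|: x∈[2,6], y∈[1,8] → 4·7 = 28.
|P △ Q| = |P| + |Q| − 2·|P∩Q| = 28 + 56 − 56 = 28.00.

28.00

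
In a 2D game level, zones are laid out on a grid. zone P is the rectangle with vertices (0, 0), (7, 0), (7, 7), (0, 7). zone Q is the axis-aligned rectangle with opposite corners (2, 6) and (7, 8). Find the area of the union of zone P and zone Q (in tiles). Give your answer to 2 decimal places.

By inclusion–exclusion:
Individual areas: |zone P| = 49, |zone Q| = 10.
|zone P∩zone Q|: x∈[2,7], y∈[6,7] → 5·1 = 5.
|zone P ∪ zone Q| = 59 − 5 = 54.00.

54.00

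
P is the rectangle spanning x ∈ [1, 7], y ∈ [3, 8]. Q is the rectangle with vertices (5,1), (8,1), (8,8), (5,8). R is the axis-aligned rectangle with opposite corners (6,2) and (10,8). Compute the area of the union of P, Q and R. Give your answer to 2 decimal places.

By inclusion–exclusion:
Individual areas: |P| = 30, |Q| = 21, |R| = 24.
|P∩Q|: x∈[5,7], y∈[3,8] → 2·5 = 10.
|P∩R|: x∈[6,7], y∈[3,8] → 1·5 = 5.
|Q∩R|: x∈[6,8], y∈[2,8] → 2·6 = 12.
|P∩Q∩R| = 5.
|P ∪ Q ∪ R| = 75 − 27 + 5 = 53.00.

53.00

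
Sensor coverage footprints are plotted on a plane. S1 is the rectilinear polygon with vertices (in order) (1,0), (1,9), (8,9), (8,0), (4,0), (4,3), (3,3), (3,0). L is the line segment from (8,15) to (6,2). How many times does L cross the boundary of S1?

The segment meets the boundary at (7.077,9).

1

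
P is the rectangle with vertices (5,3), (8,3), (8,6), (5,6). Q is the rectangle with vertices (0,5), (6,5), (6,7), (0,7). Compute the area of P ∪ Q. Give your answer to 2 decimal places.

By inclusion–exclusion:
Individual areas: |P| = 9, |Q| = 12.
|P∩Q|: x∈[5,6], y∈[5,6] → 1·1 = 1.
|P ∪ Q| = 21 − 1 = 20.00.

20.00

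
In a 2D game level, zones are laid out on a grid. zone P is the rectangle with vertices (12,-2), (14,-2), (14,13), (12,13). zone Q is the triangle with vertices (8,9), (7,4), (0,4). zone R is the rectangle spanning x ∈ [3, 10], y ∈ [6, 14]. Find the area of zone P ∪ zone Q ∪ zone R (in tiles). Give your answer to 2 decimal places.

By inclusion–exclusion:
Individual areas: |zone P| = 30, |zone Q| = 17.5, |zone R| = 56.
|zone P∩zone Q| = 0.
|zone P∩zone R| = 0 (no overlap).
|zone Q∩zone R| = 6.3.
|zone P∩zone Q∩zone R| = 0.
|zone P ∪ zone Q ∪ zone R| = 103.5 − 6.3 + 0 = 97.20.

97.20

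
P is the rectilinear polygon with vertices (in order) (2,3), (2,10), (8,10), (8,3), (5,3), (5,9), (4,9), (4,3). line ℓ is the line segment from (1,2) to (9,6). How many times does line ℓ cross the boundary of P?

4

The segment meets the boundary at (8,5.5), (5,4), (4,3.5), (3,3).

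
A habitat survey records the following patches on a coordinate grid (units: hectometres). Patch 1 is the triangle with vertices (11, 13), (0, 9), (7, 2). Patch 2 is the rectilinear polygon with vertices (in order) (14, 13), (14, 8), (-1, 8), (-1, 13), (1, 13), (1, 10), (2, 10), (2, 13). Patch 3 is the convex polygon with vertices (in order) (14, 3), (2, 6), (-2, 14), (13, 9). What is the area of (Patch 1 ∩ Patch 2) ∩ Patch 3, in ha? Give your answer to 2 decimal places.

21.50

The region (Patch 1 ∩ Patch 2) ∩ Patch 3 is the polygon with vertices (6.217,11.261), (9.919,10.027), (9.182,8), (1,8), (0.423,9.154).
By the shoelace formula its area is 21.50.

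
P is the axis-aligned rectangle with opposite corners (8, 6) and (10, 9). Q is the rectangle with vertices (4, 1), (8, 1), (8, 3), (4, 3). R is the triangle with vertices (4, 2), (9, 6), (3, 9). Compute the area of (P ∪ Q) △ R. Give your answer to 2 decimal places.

31.75

|P ∪ Q| = 14.
|(P ∪ Q) ∩ R| = 0.875.
|(P ∪ Q) △ R| = 14 + 19.5 − 1.75 = 31.75.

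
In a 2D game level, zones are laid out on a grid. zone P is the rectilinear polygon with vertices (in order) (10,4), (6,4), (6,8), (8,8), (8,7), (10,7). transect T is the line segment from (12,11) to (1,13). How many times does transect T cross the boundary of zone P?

The segment lies entirely outside zone P and never meets its boundary.

0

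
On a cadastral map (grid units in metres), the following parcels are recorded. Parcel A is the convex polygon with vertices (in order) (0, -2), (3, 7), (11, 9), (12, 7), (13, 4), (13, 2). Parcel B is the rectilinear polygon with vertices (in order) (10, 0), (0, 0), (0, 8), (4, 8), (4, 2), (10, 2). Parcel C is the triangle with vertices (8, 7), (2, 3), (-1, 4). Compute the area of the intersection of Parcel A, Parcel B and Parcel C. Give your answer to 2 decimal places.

The intersection is the polygon with vertices (4,4.333), (2,3), (1.7,3.1), (2.375,5.125), (4,5.667).
By the shoelace formula its area is 3.30.

3.30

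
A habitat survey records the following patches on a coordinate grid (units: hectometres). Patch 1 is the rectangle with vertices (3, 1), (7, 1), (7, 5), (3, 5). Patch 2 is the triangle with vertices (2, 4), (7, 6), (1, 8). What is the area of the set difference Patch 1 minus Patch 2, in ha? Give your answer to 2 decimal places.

15.55

|Patch 1| = 16, |Patch 1∩Patch 2| = 0.45.
|Patch 1 ∖ Patch 2| = |Patch 1| − |Patch 1∩Patch 2| = 16 − 0.45 = 15.55.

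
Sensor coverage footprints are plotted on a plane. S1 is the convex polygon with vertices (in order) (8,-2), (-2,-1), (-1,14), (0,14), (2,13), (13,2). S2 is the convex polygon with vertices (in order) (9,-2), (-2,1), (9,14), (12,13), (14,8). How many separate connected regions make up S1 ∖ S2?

S1 ∖ S2 splits into 3 disjoint pieces (area 11.2674, area 46.3114, area 4).

3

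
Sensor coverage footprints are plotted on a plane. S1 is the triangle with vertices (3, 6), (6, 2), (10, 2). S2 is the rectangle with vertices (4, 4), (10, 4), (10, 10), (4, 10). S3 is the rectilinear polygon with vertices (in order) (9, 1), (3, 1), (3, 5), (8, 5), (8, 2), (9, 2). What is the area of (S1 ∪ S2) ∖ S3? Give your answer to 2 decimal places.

|S1 ∪ S2| = 42.381.
|(S1 ∪ S2) ∩ S3| = 8.8988.
|(S1 ∪ S2) ∖ S3| = 42.381 − 8.8988 = 33.48.

33.48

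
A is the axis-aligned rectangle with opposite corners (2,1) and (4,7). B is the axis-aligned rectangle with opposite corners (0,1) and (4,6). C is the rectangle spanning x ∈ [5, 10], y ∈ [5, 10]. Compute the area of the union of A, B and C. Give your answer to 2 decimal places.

By inclusion–exclusion:
Individual areas: |A| = 12, |B| = 20, |C| = 25.
|A∩B|: x∈[2,4], y∈[1,6] → 2·5 = 10.
|A∩C| = 0 (no overlap).
|B∩C| = 0 (no overlap).
|A∩B∩C| = 0.
|A ∪ B ∪ C| = 57 − 10 + 0 = 47.00.

47.00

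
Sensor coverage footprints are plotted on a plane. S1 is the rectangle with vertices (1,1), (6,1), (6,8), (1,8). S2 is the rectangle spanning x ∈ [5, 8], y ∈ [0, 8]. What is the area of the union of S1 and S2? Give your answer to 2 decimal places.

52.00

By inclusion–exclusion:
Individual areas: |S1| = 35, |S2| = 24.
|S1∩S2|: x∈[5,6], y∈[1,8] → 1·7 = 7.
|S1 ∪ S2| = 59 − 7 = 52.00.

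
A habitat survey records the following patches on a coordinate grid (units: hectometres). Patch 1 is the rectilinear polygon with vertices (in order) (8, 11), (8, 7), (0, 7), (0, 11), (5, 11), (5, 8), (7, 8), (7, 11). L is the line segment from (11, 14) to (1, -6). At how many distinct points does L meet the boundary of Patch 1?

2

The segment meets the boundary at (7.5,7), (8,8).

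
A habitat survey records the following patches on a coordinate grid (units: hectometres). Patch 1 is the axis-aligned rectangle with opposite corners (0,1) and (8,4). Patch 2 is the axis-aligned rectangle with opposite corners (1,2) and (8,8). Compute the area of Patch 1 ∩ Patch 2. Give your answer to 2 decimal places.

|Patch 1∩Patch 2|: x∈[1,8], y∈[2,4] → 7·2 = 14.

14.00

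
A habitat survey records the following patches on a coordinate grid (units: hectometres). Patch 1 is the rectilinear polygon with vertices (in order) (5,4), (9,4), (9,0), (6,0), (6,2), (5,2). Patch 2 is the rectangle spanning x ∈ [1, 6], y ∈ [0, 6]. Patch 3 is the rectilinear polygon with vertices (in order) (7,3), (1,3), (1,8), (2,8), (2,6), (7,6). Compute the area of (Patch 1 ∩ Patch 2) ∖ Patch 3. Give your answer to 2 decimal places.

1.00

|Patch 1 ∩ Patch 2| = 2.
|(Patch 1 ∩ Patch 2) ∩ Patch 3| = 1.
|(Patch 1 ∩ Patch 2) ∖ Patch 3| = 2 − 1 = 1.00.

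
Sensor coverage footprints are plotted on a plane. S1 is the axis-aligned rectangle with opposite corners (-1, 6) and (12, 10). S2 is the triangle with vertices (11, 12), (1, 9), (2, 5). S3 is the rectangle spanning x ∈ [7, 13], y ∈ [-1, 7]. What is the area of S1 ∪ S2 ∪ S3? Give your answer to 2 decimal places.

By inclusion–exclusion:
Individual areas: |S1| = 52, |S2| = 21.5, |S3| = 48.
|S1∩S2| = 16.6369.
|S1∩S3|: x∈[7,12], y∈[6,7] → 5·1 = 5.
|S2∩S3| = 0.
|S1∩S2∩S3| = 0.
|S1 ∪ S2 ∪ S3| = 121.5 − 21.6369 + 0 = 99.86.

99.86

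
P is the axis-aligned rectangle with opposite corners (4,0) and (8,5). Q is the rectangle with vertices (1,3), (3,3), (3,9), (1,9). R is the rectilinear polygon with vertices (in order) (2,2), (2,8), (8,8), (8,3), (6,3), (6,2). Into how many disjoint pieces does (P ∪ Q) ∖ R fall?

2

(P ∪ Q) ∖ R splits into 2 disjoint pieces (area 10, area 7).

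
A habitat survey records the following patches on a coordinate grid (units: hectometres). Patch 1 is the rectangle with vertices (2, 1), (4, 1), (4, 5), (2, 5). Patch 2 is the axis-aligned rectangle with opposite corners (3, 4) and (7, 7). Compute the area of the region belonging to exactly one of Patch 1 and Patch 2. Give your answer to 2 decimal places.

|Patch 1∩Patch 2|: x∈[3,4], y∈[4,5] → 1·1 = 1.
|Patch 1 △ Patch 2| = |Patch 1| + |Patch 2| − 2·|Patch 1∩Patch 2| = 8 + 12 − 2 = 18.00.

18.00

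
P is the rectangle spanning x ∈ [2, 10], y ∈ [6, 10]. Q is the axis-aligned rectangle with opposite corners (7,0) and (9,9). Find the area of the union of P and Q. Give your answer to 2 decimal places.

44.00

By inclusion–exclusion:
Individual areas: |P| = 32, |Q| = 18.
|P∩Q|: x∈[7,9], y∈[6,9] → 2·3 = 6.
|P ∪ Q| = 50 − 6 = 44.00.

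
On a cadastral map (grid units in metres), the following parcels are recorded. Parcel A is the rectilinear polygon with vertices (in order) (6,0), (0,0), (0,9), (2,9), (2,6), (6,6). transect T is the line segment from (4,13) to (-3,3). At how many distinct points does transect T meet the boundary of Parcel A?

2

The segment meets the boundary at (0,7.286), (1.2,9).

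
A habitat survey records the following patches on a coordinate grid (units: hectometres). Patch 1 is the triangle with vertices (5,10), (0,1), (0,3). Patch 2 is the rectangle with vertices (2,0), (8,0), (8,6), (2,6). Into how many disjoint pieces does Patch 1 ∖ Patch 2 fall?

2

Patch 1 ∖ Patch 2 splits into 2 disjoint pieces (area 1.2698, area 3.2).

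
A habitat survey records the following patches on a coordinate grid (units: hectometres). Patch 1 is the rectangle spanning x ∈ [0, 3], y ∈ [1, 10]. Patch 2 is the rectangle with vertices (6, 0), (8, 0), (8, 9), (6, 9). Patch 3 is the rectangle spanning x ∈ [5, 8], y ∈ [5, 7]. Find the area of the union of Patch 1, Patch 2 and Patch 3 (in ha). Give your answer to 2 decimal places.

47.00

By inclusion–exclusion:
Individual areas: |Patch 1| = 27, |Patch 2| = 18, |Patch 3| = 6.
|Patch 1∩Patch 2| = 0 (no overlap).
|Patch 1∩Patch 3| = 0 (no overlap).
|Patch 2∩Patch 3|: x∈[6,8], y∈[5,7] → 2·2 = 4.
|Patch 1∩Patch 2∩Patch 3| = 0.
|Patch 1 ∪ Patch 2 ∪ Patch 3| = 51 − 4 + 0 = 47.00.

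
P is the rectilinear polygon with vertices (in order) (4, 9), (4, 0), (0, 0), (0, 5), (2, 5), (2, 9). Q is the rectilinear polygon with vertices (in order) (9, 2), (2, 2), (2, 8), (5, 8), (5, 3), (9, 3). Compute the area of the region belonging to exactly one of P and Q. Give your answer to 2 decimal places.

26.00

|P| = 28, |Q| = 22, |P∩Q| = 12.
|P △ Q| = |P| + |Q| − 2·|P∩Q| = 28 + 22 − 24 = 26.00.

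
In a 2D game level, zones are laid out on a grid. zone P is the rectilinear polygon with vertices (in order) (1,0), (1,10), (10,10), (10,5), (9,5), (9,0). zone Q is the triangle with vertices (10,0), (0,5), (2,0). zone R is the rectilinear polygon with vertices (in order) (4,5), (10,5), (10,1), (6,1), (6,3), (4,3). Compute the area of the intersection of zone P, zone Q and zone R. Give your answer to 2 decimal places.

1.00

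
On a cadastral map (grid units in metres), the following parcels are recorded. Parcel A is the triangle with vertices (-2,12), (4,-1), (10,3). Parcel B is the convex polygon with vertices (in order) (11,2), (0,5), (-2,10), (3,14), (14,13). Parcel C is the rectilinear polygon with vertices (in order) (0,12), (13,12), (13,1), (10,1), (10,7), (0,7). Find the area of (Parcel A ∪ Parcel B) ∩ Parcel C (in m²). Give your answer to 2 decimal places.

72.43

The region (Parcel A ∪ Parcel B) ∩ Parcel C is the polygon with vertices (0.5,12), (13,12), (13,9.333), (11,2), (10,2.273), (10,7), (0,7), (0,11.6).
By the shoelace formula its area is 72.43.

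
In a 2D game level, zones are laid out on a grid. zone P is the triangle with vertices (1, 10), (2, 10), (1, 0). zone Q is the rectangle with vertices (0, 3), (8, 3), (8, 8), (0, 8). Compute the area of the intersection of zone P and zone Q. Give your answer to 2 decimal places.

The intersection is the polygon with vertices (1.3,3), (1,3), (1,8), (1.8,8).
By the shoelace formula its area is 2.75.

2.75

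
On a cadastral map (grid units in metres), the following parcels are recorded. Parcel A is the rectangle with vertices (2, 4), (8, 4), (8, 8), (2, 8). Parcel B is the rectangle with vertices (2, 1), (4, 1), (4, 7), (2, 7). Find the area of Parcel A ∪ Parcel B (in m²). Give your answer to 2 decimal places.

By inclusion–exclusion:
Individual areas: |Parcel A| = 24, |Parcel B| = 12.
|Parcel A∩Parcel B|: x∈[2,4], y∈[4,7] → 2·3 = 6.
|Parcel A ∪ Parcel B| = 36 − 6 = 30.00.

30.00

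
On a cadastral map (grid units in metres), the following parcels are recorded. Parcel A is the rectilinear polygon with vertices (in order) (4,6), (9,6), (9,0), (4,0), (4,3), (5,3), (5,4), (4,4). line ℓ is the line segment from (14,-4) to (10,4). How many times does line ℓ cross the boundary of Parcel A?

0

The segment lies entirely outside Parcel A and never meets its boundary.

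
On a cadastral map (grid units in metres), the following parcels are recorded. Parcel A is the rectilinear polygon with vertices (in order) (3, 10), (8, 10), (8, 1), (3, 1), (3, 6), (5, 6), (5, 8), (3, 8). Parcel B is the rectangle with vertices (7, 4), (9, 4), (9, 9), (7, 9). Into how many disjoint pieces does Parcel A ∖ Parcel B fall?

Parcel A ∖ Parcel B is a single connected region.

1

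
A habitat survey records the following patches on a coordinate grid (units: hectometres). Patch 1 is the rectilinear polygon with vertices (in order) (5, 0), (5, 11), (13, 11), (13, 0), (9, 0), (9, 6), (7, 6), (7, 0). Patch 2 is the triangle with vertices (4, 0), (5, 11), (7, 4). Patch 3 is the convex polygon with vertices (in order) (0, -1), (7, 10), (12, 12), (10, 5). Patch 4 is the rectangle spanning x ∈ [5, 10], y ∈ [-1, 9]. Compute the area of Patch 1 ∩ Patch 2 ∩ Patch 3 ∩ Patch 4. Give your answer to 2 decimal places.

7.67

The intersection is the polygon with vertices (5.909,2.546), (5,2), (5,6.857), (5.817,8.141), (7,4).
By the shoelace formula its area is 7.67.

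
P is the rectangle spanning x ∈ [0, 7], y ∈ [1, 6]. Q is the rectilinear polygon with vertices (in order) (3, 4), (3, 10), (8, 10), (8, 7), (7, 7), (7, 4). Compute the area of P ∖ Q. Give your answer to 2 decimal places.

|P| = 35, |P∩Q| = 8.
|P ∖ Q| = |P| − |P∩Q| = 35 − 8 = 27.00.

27.00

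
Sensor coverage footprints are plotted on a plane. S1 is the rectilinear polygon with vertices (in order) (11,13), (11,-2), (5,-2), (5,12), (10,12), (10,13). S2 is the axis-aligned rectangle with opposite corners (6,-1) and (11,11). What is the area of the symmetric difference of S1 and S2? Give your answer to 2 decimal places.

25.00

|S1| = 85, |S2| = 60, |S1∩S2| = 60.
|S1 △ S2| = |S1| + |S2| − 2·|S1∩S2| = 85 + 60 − 120 = 25.00.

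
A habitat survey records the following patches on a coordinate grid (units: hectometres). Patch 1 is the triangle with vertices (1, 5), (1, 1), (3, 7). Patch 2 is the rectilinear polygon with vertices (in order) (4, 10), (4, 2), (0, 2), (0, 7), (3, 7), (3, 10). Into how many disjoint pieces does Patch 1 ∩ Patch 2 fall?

Patch 1 ∩ Patch 2 is a single connected region.

1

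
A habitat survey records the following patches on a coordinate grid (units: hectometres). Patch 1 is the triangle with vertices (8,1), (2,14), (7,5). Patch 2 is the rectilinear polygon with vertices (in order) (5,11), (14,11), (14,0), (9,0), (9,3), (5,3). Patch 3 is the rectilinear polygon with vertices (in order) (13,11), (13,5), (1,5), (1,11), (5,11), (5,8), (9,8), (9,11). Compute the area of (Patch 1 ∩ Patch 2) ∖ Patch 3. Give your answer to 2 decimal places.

|Patch 1 ∩ Patch 2| = 3.4269.
|(Patch 1 ∩ Patch 2) ∩ Patch 3| = 2.0577.
|(Patch 1 ∩ Patch 2) ∖ Patch 3| = 3.4269 − 2.0577 = 1.37.

1.37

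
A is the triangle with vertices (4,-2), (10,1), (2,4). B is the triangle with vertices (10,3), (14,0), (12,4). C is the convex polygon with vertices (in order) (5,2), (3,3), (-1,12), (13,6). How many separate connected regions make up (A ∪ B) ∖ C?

2

(A ∪ B) ∖ C splits into 2 disjoint pieces (area 18.9583, area 5).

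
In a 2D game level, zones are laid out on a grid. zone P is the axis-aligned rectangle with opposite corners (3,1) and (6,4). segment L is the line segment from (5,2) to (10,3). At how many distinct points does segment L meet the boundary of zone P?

The segment meets the boundary at (6,2.2).

1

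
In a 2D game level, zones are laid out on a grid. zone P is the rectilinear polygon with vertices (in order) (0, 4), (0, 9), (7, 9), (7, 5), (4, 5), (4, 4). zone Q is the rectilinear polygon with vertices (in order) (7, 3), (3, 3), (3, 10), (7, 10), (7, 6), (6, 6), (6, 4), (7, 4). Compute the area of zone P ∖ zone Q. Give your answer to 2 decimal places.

16.00

|zone P| = 32, |zone P∩zone Q| = 16.
|zone P ∖ zone Q| = |zone P| − |zone P∩zone Q| = 32 − 16 = 16.00.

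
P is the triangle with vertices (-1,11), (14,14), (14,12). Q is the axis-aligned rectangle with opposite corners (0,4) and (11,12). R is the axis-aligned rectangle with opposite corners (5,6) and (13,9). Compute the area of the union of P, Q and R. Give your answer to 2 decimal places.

By inclusion–exclusion:
Individual areas: |P| = 15, |Q| = 88, |R| = 24.
|P∩Q| = 4.6333.
|P∩R| = 0.
|Q∩R|: x∈[5,11], y∈[6,9] → 6·3 = 18.
|P∩Q∩R| = 0.
|P ∪ Q ∪ R| = 127 − 22.6333 + 0 = 104.37.

104.37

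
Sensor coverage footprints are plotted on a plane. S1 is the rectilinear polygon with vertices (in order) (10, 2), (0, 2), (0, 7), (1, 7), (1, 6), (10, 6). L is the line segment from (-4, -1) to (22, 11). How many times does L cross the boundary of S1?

The segment meets the boundary at (10,5.462), (2.5,2).

2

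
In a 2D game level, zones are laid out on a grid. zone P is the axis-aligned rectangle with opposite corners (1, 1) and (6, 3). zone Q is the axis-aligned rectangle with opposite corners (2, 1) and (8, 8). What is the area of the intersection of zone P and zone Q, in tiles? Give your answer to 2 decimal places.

|zone P∩zone Q|: x∈[2,6], y∈[1,3] → 4·2 = 8.

8.00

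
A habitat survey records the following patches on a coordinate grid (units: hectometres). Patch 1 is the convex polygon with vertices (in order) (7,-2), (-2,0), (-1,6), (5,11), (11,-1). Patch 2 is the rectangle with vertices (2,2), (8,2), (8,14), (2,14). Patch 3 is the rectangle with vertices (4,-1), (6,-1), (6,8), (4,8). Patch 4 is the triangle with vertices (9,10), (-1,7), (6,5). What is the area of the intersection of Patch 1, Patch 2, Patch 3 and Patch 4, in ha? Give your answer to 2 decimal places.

The intersection is the polygon with vertices (4,8), (6,8), (6,5), (4,5.571).
By the shoelace formula its area is 5.43.

5.43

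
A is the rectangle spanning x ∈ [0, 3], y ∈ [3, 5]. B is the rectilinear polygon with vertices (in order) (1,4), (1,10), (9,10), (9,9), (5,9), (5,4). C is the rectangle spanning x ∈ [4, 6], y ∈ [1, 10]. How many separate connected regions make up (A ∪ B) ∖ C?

(A ∪ B) ∖ C splits into 2 disjoint pieces (area 22, area 3).

2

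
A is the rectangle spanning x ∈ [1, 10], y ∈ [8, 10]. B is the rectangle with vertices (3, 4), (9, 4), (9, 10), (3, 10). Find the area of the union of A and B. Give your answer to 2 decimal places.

By inclusion–exclusion:
Individual areas: |A| = 18, |B| = 36.
|A∩B|: x∈[3,9], y∈[8,10] → 6·2 = 12.
|A ∪ B| = 54 − 12 = 42.00.

42.00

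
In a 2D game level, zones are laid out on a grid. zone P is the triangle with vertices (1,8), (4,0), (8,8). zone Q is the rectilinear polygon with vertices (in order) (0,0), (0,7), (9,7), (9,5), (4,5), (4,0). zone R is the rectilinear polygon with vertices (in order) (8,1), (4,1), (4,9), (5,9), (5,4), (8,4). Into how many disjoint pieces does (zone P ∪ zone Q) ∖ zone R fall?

2

(zone P ∪ zone Q) ∖ zone R splits into 2 disjoint pieces (area 31.0625, area 12).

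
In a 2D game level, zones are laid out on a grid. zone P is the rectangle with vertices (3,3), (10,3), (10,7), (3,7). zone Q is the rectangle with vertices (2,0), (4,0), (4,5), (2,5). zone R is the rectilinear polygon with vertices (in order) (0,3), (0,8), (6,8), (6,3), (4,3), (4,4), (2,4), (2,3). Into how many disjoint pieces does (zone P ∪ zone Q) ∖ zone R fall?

2

(zone P ∪ zone Q) ∖ zone R splits into 2 disjoint pieces (area 16, area 8).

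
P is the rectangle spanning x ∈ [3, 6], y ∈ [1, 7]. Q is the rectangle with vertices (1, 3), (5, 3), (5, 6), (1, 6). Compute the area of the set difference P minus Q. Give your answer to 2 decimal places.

12.00

|P∩Q|: x∈[3,5], y∈[3,6] → 2·3 = 6.
|P| = 18.
|P ∖ Q| = |P| − |P∩Q| = 18 − 6 = 12.00.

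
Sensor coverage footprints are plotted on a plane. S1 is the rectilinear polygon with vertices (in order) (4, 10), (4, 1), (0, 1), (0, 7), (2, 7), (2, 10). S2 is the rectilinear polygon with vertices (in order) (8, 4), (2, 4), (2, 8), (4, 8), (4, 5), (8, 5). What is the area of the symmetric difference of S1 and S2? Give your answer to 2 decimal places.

|S1| = 30, |S2| = 12, |S1∩S2| = 8.
|S1 △ S2| = |S1| + |S2| − 2·|S1∩S2| = 30 + 12 − 16 = 26.00.

26.00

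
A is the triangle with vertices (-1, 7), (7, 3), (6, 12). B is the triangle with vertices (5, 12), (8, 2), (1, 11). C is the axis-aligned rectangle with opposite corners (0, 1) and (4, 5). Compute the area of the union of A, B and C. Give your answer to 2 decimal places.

By inclusion–exclusion:
Individual areas: |A| = 34, |B| = 21.5, |C| = 16.
|A∩B| = 15.0197.
|A∩C| = 0.25.
|B∩C| = 0.
|A∩B∩C| = 0.
|A ∪ B ∪ C| = 71.5 − 15.2697 + 0 = 56.23.

56.23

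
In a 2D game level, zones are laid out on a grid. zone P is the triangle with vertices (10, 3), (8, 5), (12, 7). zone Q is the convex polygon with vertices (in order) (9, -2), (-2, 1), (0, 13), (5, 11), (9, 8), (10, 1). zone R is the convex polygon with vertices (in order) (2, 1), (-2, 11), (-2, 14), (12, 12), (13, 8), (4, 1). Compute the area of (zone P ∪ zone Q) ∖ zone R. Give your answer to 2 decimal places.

48.58

|zone P ∪ zone Q| = 126.8333.
|(zone P ∪ zone Q) ∩ zone R| = 78.249.
|(zone P ∪ zone Q) ∖ zone R| = 126.8333 − 78.249 = 48.58.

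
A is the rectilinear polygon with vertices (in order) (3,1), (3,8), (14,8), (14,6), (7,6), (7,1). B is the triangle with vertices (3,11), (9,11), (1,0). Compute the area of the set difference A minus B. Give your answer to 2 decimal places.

31.98

|A| = 42, |A∩B| = 10.0227.
|A ∖ B| = |A| − |A∩B| = 42 − 10.0227 = 31.98.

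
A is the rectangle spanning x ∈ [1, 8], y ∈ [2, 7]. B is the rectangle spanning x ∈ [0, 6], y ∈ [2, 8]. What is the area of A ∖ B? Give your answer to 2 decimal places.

10.00

|A∩B|: x∈[1,6], y∈[2,7] → 5·5 = 25.
|A| = 35.
|A ∖ B| = |A| − |A∩B| = 35 − 25 = 10.00.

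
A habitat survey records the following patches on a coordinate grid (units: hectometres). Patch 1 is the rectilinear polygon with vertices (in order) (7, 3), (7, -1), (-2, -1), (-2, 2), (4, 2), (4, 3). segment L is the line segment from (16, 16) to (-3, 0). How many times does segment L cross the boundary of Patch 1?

The segment meets the boundary at (-2,0.842), (-0.625,2).

2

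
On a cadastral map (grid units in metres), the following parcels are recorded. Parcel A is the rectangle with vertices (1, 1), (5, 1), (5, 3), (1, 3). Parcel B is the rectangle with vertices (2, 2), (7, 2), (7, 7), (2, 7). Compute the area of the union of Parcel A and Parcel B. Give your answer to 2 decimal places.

By inclusion–exclusion:
Individual areas: |Parcel A| = 8, |Parcel B| = 25.
|Parcel A∩Parcel B|: x∈[2,5], y∈[2,3] → 3·1 = 3.
|Parcel A ∪ Parcel B| = 33 − 3 = 30.00.

30.00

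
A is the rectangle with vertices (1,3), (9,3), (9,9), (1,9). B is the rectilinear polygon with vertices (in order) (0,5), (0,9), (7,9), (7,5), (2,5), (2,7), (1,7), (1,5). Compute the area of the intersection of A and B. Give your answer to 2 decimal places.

22.00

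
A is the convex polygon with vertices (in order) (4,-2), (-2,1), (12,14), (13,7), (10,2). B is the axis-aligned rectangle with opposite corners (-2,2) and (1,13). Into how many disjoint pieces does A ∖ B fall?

A ∖ B is a single connected region.

1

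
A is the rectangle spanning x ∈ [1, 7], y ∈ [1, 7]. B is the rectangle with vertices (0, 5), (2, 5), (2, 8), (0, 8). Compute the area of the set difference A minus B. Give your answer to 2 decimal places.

34.00

|A∩B|: x∈[1,2], y∈[5,7] → 1·2 = 2.
|A| = 36.
|A ∖ B| = |A| − |A∩B| = 36 − 2 = 34.00.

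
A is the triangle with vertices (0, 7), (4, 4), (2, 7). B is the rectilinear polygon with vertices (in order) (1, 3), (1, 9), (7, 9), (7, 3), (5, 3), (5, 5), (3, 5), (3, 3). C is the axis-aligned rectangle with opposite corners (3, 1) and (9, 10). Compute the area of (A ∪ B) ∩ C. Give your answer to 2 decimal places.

20.29

|A ∪ B| = 32.6667.
|(A ∪ B) ∩ C| = 20.29.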